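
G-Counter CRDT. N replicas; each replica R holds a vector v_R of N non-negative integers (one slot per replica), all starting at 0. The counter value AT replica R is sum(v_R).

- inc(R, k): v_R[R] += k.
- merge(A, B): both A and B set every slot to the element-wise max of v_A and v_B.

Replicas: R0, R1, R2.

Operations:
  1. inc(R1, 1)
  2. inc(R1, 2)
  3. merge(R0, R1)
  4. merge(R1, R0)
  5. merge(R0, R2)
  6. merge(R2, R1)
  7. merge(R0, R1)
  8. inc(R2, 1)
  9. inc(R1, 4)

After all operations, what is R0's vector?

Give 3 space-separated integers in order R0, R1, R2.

Answer: 0 3 0

Derivation:
Op 1: inc R1 by 1 -> R1=(0,1,0) value=1
Op 2: inc R1 by 2 -> R1=(0,3,0) value=3
Op 3: merge R0<->R1 -> R0=(0,3,0) R1=(0,3,0)
Op 4: merge R1<->R0 -> R1=(0,3,0) R0=(0,3,0)
Op 5: merge R0<->R2 -> R0=(0,3,0) R2=(0,3,0)
Op 6: merge R2<->R1 -> R2=(0,3,0) R1=(0,3,0)
Op 7: merge R0<->R1 -> R0=(0,3,0) R1=(0,3,0)
Op 8: inc R2 by 1 -> R2=(0,3,1) value=4
Op 9: inc R1 by 4 -> R1=(0,7,0) value=7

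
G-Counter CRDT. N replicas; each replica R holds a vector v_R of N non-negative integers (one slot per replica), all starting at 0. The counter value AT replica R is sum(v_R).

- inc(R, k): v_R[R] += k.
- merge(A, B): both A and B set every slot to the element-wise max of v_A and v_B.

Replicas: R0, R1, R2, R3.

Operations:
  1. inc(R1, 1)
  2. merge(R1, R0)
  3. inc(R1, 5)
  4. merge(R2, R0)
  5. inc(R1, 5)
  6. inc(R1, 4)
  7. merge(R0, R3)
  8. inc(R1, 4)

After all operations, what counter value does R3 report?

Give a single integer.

Op 1: inc R1 by 1 -> R1=(0,1,0,0) value=1
Op 2: merge R1<->R0 -> R1=(0,1,0,0) R0=(0,1,0,0)
Op 3: inc R1 by 5 -> R1=(0,6,0,0) value=6
Op 4: merge R2<->R0 -> R2=(0,1,0,0) R0=(0,1,0,0)
Op 5: inc R1 by 5 -> R1=(0,11,0,0) value=11
Op 6: inc R1 by 4 -> R1=(0,15,0,0) value=15
Op 7: merge R0<->R3 -> R0=(0,1,0,0) R3=(0,1,0,0)
Op 8: inc R1 by 4 -> R1=(0,19,0,0) value=19

Answer: 1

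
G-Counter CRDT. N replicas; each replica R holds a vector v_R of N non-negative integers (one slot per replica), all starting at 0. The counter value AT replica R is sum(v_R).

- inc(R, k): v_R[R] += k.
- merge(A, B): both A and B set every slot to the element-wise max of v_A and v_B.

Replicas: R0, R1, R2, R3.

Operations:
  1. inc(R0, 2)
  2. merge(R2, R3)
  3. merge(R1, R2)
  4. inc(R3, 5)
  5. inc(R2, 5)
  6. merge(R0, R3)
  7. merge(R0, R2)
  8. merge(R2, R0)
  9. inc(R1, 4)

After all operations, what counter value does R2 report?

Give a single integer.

Op 1: inc R0 by 2 -> R0=(2,0,0,0) value=2
Op 2: merge R2<->R3 -> R2=(0,0,0,0) R3=(0,0,0,0)
Op 3: merge R1<->R2 -> R1=(0,0,0,0) R2=(0,0,0,0)
Op 4: inc R3 by 5 -> R3=(0,0,0,5) value=5
Op 5: inc R2 by 5 -> R2=(0,0,5,0) value=5
Op 6: merge R0<->R3 -> R0=(2,0,0,5) R3=(2,0,0,5)
Op 7: merge R0<->R2 -> R0=(2,0,5,5) R2=(2,0,5,5)
Op 8: merge R2<->R0 -> R2=(2,0,5,5) R0=(2,0,5,5)
Op 9: inc R1 by 4 -> R1=(0,4,0,0) value=4

Answer: 12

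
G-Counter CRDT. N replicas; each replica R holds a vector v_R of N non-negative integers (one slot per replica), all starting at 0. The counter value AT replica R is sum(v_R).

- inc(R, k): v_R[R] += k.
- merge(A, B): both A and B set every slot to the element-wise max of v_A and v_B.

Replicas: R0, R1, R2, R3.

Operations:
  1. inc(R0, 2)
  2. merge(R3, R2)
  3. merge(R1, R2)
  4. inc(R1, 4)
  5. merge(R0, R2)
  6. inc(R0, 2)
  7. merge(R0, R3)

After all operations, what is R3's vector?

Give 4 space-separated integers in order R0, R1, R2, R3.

Answer: 4 0 0 0

Derivation:
Op 1: inc R0 by 2 -> R0=(2,0,0,0) value=2
Op 2: merge R3<->R2 -> R3=(0,0,0,0) R2=(0,0,0,0)
Op 3: merge R1<->R2 -> R1=(0,0,0,0) R2=(0,0,0,0)
Op 4: inc R1 by 4 -> R1=(0,4,0,0) value=4
Op 5: merge R0<->R2 -> R0=(2,0,0,0) R2=(2,0,0,0)
Op 6: inc R0 by 2 -> R0=(4,0,0,0) value=4
Op 7: merge R0<->R3 -> R0=(4,0,0,0) R3=(4,0,0,0)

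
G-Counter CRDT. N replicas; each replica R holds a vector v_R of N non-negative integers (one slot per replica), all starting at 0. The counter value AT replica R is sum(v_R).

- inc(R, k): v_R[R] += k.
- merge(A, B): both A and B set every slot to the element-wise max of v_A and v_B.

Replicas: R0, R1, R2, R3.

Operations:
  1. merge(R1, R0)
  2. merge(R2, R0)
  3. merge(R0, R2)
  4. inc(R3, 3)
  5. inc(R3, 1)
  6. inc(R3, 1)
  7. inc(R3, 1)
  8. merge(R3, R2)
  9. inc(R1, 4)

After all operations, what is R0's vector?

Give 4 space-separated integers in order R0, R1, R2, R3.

Op 1: merge R1<->R0 -> R1=(0,0,0,0) R0=(0,0,0,0)
Op 2: merge R2<->R0 -> R2=(0,0,0,0) R0=(0,0,0,0)
Op 3: merge R0<->R2 -> R0=(0,0,0,0) R2=(0,0,0,0)
Op 4: inc R3 by 3 -> R3=(0,0,0,3) value=3
Op 5: inc R3 by 1 -> R3=(0,0,0,4) value=4
Op 6: inc R3 by 1 -> R3=(0,0,0,5) value=5
Op 7: inc R3 by 1 -> R3=(0,0,0,6) value=6
Op 8: merge R3<->R2 -> R3=(0,0,0,6) R2=(0,0,0,6)
Op 9: inc R1 by 4 -> R1=(0,4,0,0) value=4

Answer: 0 0 0 0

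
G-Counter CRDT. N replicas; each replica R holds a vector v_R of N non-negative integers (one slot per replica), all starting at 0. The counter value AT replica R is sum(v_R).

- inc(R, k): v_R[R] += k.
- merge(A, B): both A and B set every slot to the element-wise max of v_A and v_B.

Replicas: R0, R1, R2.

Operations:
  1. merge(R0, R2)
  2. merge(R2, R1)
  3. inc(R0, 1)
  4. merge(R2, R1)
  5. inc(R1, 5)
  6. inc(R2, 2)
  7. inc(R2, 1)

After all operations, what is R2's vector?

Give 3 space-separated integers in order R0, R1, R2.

Op 1: merge R0<->R2 -> R0=(0,0,0) R2=(0,0,0)
Op 2: merge R2<->R1 -> R2=(0,0,0) R1=(0,0,0)
Op 3: inc R0 by 1 -> R0=(1,0,0) value=1
Op 4: merge R2<->R1 -> R2=(0,0,0) R1=(0,0,0)
Op 5: inc R1 by 5 -> R1=(0,5,0) value=5
Op 6: inc R2 by 2 -> R2=(0,0,2) value=2
Op 7: inc R2 by 1 -> R2=(0,0,3) value=3

Answer: 0 0 3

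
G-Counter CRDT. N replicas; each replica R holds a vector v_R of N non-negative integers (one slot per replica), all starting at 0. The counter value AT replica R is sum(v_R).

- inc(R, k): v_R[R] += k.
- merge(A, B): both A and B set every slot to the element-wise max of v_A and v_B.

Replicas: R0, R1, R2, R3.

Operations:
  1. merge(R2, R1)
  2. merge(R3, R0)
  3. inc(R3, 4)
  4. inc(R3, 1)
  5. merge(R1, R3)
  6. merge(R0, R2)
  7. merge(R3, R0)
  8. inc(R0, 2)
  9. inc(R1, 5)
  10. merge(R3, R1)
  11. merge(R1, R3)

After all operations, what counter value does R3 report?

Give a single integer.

Answer: 10

Derivation:
Op 1: merge R2<->R1 -> R2=(0,0,0,0) R1=(0,0,0,0)
Op 2: merge R3<->R0 -> R3=(0,0,0,0) R0=(0,0,0,0)
Op 3: inc R3 by 4 -> R3=(0,0,0,4) value=4
Op 4: inc R3 by 1 -> R3=(0,0,0,5) value=5
Op 5: merge R1<->R3 -> R1=(0,0,0,5) R3=(0,0,0,5)
Op 6: merge R0<->R2 -> R0=(0,0,0,0) R2=(0,0,0,0)
Op 7: merge R3<->R0 -> R3=(0,0,0,5) R0=(0,0,0,5)
Op 8: inc R0 by 2 -> R0=(2,0,0,5) value=7
Op 9: inc R1 by 5 -> R1=(0,5,0,5) value=10
Op 10: merge R3<->R1 -> R3=(0,5,0,5) R1=(0,5,0,5)
Op 11: merge R1<->R3 -> R1=(0,5,0,5) R3=(0,5,0,5)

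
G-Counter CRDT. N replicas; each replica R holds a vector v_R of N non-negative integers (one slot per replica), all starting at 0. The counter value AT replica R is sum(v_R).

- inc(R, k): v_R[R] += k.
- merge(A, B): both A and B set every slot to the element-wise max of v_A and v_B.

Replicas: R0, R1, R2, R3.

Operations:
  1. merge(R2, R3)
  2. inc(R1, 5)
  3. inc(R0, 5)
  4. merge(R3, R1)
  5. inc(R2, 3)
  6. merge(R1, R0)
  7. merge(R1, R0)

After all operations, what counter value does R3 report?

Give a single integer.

Op 1: merge R2<->R3 -> R2=(0,0,0,0) R3=(0,0,0,0)
Op 2: inc R1 by 5 -> R1=(0,5,0,0) value=5
Op 3: inc R0 by 5 -> R0=(5,0,0,0) value=5
Op 4: merge R3<->R1 -> R3=(0,5,0,0) R1=(0,5,0,0)
Op 5: inc R2 by 3 -> R2=(0,0,3,0) value=3
Op 6: merge R1<->R0 -> R1=(5,5,0,0) R0=(5,5,0,0)
Op 7: merge R1<->R0 -> R1=(5,5,0,0) R0=(5,5,0,0)

Answer: 5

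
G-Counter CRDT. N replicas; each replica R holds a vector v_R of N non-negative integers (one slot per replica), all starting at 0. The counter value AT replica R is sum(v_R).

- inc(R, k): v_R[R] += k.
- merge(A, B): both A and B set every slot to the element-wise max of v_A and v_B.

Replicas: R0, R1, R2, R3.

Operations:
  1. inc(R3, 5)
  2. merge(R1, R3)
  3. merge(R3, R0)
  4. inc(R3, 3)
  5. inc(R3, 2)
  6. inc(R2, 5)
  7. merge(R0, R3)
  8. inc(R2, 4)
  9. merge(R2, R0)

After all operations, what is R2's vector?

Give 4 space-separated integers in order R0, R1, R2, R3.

Answer: 0 0 9 10

Derivation:
Op 1: inc R3 by 5 -> R3=(0,0,0,5) value=5
Op 2: merge R1<->R3 -> R1=(0,0,0,5) R3=(0,0,0,5)
Op 3: merge R3<->R0 -> R3=(0,0,0,5) R0=(0,0,0,5)
Op 4: inc R3 by 3 -> R3=(0,0,0,8) value=8
Op 5: inc R3 by 2 -> R3=(0,0,0,10) value=10
Op 6: inc R2 by 5 -> R2=(0,0,5,0) value=5
Op 7: merge R0<->R3 -> R0=(0,0,0,10) R3=(0,0,0,10)
Op 8: inc R2 by 4 -> R2=(0,0,9,0) value=9
Op 9: merge R2<->R0 -> R2=(0,0,9,10) R0=(0,0,9,10)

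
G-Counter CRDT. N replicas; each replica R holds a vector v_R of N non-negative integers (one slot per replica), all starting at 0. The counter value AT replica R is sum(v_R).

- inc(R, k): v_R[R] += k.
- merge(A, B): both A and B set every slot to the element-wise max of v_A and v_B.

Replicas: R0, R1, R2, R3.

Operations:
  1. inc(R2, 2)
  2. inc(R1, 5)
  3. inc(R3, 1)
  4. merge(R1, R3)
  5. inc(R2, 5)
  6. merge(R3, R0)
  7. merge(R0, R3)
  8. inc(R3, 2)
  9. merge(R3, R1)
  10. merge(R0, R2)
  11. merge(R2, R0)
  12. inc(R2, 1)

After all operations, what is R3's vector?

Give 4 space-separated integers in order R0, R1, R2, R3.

Answer: 0 5 0 3

Derivation:
Op 1: inc R2 by 2 -> R2=(0,0,2,0) value=2
Op 2: inc R1 by 5 -> R1=(0,5,0,0) value=5
Op 3: inc R3 by 1 -> R3=(0,0,0,1) value=1
Op 4: merge R1<->R3 -> R1=(0,5,0,1) R3=(0,5,0,1)
Op 5: inc R2 by 5 -> R2=(0,0,7,0) value=7
Op 6: merge R3<->R0 -> R3=(0,5,0,1) R0=(0,5,0,1)
Op 7: merge R0<->R3 -> R0=(0,5,0,1) R3=(0,5,0,1)
Op 8: inc R3 by 2 -> R3=(0,5,0,3) value=8
Op 9: merge R3<->R1 -> R3=(0,5,0,3) R1=(0,5,0,3)
Op 10: merge R0<->R2 -> R0=(0,5,7,1) R2=(0,5,7,1)
Op 11: merge R2<->R0 -> R2=(0,5,7,1) R0=(0,5,7,1)
Op 12: inc R2 by 1 -> R2=(0,5,8,1) value=14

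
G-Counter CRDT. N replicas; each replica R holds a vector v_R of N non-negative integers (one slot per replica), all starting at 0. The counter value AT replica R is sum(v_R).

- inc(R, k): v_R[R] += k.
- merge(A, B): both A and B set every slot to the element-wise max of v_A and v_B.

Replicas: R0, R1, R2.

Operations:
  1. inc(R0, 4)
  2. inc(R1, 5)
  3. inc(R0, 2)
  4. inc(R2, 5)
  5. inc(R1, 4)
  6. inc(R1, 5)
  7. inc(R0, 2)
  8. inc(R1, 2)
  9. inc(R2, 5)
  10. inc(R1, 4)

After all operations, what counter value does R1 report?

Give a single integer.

Op 1: inc R0 by 4 -> R0=(4,0,0) value=4
Op 2: inc R1 by 5 -> R1=(0,5,0) value=5
Op 3: inc R0 by 2 -> R0=(6,0,0) value=6
Op 4: inc R2 by 5 -> R2=(0,0,5) value=5
Op 5: inc R1 by 4 -> R1=(0,9,0) value=9
Op 6: inc R1 by 5 -> R1=(0,14,0) value=14
Op 7: inc R0 by 2 -> R0=(8,0,0) value=8
Op 8: inc R1 by 2 -> R1=(0,16,0) value=16
Op 9: inc R2 by 5 -> R2=(0,0,10) value=10
Op 10: inc R1 by 4 -> R1=(0,20,0) value=20

Answer: 20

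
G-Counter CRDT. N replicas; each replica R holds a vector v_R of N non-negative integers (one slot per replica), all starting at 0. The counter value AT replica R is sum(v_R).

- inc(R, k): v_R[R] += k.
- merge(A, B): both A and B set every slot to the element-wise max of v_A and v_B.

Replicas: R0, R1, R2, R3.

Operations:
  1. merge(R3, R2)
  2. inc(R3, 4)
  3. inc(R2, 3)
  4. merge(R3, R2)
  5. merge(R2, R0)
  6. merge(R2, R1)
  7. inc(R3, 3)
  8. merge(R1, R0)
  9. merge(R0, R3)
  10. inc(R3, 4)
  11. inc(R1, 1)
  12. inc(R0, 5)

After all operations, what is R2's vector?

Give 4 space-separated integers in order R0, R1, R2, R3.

Op 1: merge R3<->R2 -> R3=(0,0,0,0) R2=(0,0,0,0)
Op 2: inc R3 by 4 -> R3=(0,0,0,4) value=4
Op 3: inc R2 by 3 -> R2=(0,0,3,0) value=3
Op 4: merge R3<->R2 -> R3=(0,0,3,4) R2=(0,0,3,4)
Op 5: merge R2<->R0 -> R2=(0,0,3,4) R0=(0,0,3,4)
Op 6: merge R2<->R1 -> R2=(0,0,3,4) R1=(0,0,3,4)
Op 7: inc R3 by 3 -> R3=(0,0,3,7) value=10
Op 8: merge R1<->R0 -> R1=(0,0,3,4) R0=(0,0,3,4)
Op 9: merge R0<->R3 -> R0=(0,0,3,7) R3=(0,0,3,7)
Op 10: inc R3 by 4 -> R3=(0,0,3,11) value=14
Op 11: inc R1 by 1 -> R1=(0,1,3,4) value=8
Op 12: inc R0 by 5 -> R0=(5,0,3,7) value=15

Answer: 0 0 3 4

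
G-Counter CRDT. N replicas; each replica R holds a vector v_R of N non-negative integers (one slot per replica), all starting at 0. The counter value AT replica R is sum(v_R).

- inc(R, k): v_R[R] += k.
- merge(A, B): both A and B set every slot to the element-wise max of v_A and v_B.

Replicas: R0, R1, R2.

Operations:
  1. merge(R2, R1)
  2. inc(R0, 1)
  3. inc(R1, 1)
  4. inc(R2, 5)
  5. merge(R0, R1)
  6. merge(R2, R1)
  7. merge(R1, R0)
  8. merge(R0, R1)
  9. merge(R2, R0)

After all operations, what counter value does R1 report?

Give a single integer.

Op 1: merge R2<->R1 -> R2=(0,0,0) R1=(0,0,0)
Op 2: inc R0 by 1 -> R0=(1,0,0) value=1
Op 3: inc R1 by 1 -> R1=(0,1,0) value=1
Op 4: inc R2 by 5 -> R2=(0,0,5) value=5
Op 5: merge R0<->R1 -> R0=(1,1,0) R1=(1,1,0)
Op 6: merge R2<->R1 -> R2=(1,1,5) R1=(1,1,5)
Op 7: merge R1<->R0 -> R1=(1,1,5) R0=(1,1,5)
Op 8: merge R0<->R1 -> R0=(1,1,5) R1=(1,1,5)
Op 9: merge R2<->R0 -> R2=(1,1,5) R0=(1,1,5)

Answer: 7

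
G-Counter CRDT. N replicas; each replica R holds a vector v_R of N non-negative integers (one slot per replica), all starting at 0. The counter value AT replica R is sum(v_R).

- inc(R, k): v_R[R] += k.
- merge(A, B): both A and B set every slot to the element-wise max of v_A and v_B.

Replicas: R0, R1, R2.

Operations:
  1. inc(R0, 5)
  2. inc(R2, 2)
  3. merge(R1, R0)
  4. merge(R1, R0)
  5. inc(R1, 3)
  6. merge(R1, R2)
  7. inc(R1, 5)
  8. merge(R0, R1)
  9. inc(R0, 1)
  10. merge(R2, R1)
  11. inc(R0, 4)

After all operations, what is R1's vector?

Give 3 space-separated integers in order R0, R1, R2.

Op 1: inc R0 by 5 -> R0=(5,0,0) value=5
Op 2: inc R2 by 2 -> R2=(0,0,2) value=2
Op 3: merge R1<->R0 -> R1=(5,0,0) R0=(5,0,0)
Op 4: merge R1<->R0 -> R1=(5,0,0) R0=(5,0,0)
Op 5: inc R1 by 3 -> R1=(5,3,0) value=8
Op 6: merge R1<->R2 -> R1=(5,3,2) R2=(5,3,2)
Op 7: inc R1 by 5 -> R1=(5,8,2) value=15
Op 8: merge R0<->R1 -> R0=(5,8,2) R1=(5,8,2)
Op 9: inc R0 by 1 -> R0=(6,8,2) value=16
Op 10: merge R2<->R1 -> R2=(5,8,2) R1=(5,8,2)
Op 11: inc R0 by 4 -> R0=(10,8,2) value=20

Answer: 5 8 2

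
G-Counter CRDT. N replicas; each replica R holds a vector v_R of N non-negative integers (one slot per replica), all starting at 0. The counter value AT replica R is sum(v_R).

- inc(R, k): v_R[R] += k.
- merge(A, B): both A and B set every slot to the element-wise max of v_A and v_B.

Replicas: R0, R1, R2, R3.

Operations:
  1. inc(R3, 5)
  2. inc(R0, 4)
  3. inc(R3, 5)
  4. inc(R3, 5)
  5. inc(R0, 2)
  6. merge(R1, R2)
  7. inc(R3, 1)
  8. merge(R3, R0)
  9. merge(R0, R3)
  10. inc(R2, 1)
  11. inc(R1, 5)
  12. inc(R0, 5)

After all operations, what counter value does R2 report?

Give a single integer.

Answer: 1

Derivation:
Op 1: inc R3 by 5 -> R3=(0,0,0,5) value=5
Op 2: inc R0 by 4 -> R0=(4,0,0,0) value=4
Op 3: inc R3 by 5 -> R3=(0,0,0,10) value=10
Op 4: inc R3 by 5 -> R3=(0,0,0,15) value=15
Op 5: inc R0 by 2 -> R0=(6,0,0,0) value=6
Op 6: merge R1<->R2 -> R1=(0,0,0,0) R2=(0,0,0,0)
Op 7: inc R3 by 1 -> R3=(0,0,0,16) value=16
Op 8: merge R3<->R0 -> R3=(6,0,0,16) R0=(6,0,0,16)
Op 9: merge R0<->R3 -> R0=(6,0,0,16) R3=(6,0,0,16)
Op 10: inc R2 by 1 -> R2=(0,0,1,0) value=1
Op 11: inc R1 by 5 -> R1=(0,5,0,0) value=5
Op 12: inc R0 by 5 -> R0=(11,0,0,16) value=27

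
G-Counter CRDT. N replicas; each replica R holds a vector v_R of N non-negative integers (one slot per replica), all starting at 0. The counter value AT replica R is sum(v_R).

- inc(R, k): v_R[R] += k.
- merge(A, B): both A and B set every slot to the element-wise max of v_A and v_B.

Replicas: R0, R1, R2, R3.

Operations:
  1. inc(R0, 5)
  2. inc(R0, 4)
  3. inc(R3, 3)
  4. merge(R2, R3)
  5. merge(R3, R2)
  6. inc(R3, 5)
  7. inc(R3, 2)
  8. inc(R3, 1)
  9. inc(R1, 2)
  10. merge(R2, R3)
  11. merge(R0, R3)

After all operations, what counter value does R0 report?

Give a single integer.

Op 1: inc R0 by 5 -> R0=(5,0,0,0) value=5
Op 2: inc R0 by 4 -> R0=(9,0,0,0) value=9
Op 3: inc R3 by 3 -> R3=(0,0,0,3) value=3
Op 4: merge R2<->R3 -> R2=(0,0,0,3) R3=(0,0,0,3)
Op 5: merge R3<->R2 -> R3=(0,0,0,3) R2=(0,0,0,3)
Op 6: inc R3 by 5 -> R3=(0,0,0,8) value=8
Op 7: inc R3 by 2 -> R3=(0,0,0,10) value=10
Op 8: inc R3 by 1 -> R3=(0,0,0,11) value=11
Op 9: inc R1 by 2 -> R1=(0,2,0,0) value=2
Op 10: merge R2<->R3 -> R2=(0,0,0,11) R3=(0,0,0,11)
Op 11: merge R0<->R3 -> R0=(9,0,0,11) R3=(9,0,0,11)

Answer: 20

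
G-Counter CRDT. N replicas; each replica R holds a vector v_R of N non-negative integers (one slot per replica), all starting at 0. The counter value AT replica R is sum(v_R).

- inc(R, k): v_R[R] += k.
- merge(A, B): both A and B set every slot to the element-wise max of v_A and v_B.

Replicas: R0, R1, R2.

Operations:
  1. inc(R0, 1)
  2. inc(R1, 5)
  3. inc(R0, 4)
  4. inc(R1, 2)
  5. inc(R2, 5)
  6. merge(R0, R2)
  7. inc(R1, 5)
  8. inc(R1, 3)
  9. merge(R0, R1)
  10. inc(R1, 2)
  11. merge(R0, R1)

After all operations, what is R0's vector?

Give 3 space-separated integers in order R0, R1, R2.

Op 1: inc R0 by 1 -> R0=(1,0,0) value=1
Op 2: inc R1 by 5 -> R1=(0,5,0) value=5
Op 3: inc R0 by 4 -> R0=(5,0,0) value=5
Op 4: inc R1 by 2 -> R1=(0,7,0) value=7
Op 5: inc R2 by 5 -> R2=(0,0,5) value=5
Op 6: merge R0<->R2 -> R0=(5,0,5) R2=(5,0,5)
Op 7: inc R1 by 5 -> R1=(0,12,0) value=12
Op 8: inc R1 by 3 -> R1=(0,15,0) value=15
Op 9: merge R0<->R1 -> R0=(5,15,5) R1=(5,15,5)
Op 10: inc R1 by 2 -> R1=(5,17,5) value=27
Op 11: merge R0<->R1 -> R0=(5,17,5) R1=(5,17,5)

Answer: 5 17 5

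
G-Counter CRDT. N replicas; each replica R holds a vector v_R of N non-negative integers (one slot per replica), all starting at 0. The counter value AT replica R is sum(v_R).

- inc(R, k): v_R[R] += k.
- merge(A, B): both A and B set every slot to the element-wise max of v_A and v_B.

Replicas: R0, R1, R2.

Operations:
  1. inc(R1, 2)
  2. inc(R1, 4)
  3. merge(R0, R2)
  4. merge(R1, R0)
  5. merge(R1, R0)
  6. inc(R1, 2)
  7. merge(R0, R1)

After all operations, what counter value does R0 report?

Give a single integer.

Op 1: inc R1 by 2 -> R1=(0,2,0) value=2
Op 2: inc R1 by 4 -> R1=(0,6,0) value=6
Op 3: merge R0<->R2 -> R0=(0,0,0) R2=(0,0,0)
Op 4: merge R1<->R0 -> R1=(0,6,0) R0=(0,6,0)
Op 5: merge R1<->R0 -> R1=(0,6,0) R0=(0,6,0)
Op 6: inc R1 by 2 -> R1=(0,8,0) value=8
Op 7: merge R0<->R1 -> R0=(0,8,0) R1=(0,8,0)

Answer: 8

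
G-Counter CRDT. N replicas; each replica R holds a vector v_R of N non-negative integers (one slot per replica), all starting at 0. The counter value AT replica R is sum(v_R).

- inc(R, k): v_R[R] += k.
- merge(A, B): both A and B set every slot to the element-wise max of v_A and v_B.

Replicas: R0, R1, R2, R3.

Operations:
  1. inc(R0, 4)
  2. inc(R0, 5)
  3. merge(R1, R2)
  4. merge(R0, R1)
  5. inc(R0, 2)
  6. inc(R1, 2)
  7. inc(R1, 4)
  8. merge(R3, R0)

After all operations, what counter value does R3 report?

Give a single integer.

Answer: 11

Derivation:
Op 1: inc R0 by 4 -> R0=(4,0,0,0) value=4
Op 2: inc R0 by 5 -> R0=(9,0,0,0) value=9
Op 3: merge R1<->R2 -> R1=(0,0,0,0) R2=(0,0,0,0)
Op 4: merge R0<->R1 -> R0=(9,0,0,0) R1=(9,0,0,0)
Op 5: inc R0 by 2 -> R0=(11,0,0,0) value=11
Op 6: inc R1 by 2 -> R1=(9,2,0,0) value=11
Op 7: inc R1 by 4 -> R1=(9,6,0,0) value=15
Op 8: merge R3<->R0 -> R3=(11,0,0,0) R0=(11,0,0,0)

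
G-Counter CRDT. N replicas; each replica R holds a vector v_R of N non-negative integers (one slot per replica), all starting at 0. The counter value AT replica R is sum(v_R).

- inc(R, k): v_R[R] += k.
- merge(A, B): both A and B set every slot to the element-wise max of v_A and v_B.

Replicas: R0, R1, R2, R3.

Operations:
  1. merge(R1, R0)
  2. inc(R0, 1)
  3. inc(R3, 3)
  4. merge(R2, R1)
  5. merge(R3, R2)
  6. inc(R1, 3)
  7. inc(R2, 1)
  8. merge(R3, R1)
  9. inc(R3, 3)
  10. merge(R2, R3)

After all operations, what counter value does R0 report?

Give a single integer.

Op 1: merge R1<->R0 -> R1=(0,0,0,0) R0=(0,0,0,0)
Op 2: inc R0 by 1 -> R0=(1,0,0,0) value=1
Op 3: inc R3 by 3 -> R3=(0,0,0,3) value=3
Op 4: merge R2<->R1 -> R2=(0,0,0,0) R1=(0,0,0,0)
Op 5: merge R3<->R2 -> R3=(0,0,0,3) R2=(0,0,0,3)
Op 6: inc R1 by 3 -> R1=(0,3,0,0) value=3
Op 7: inc R2 by 1 -> R2=(0,0,1,3) value=4
Op 8: merge R3<->R1 -> R3=(0,3,0,3) R1=(0,3,0,3)
Op 9: inc R3 by 3 -> R3=(0,3,0,6) value=9
Op 10: merge R2<->R3 -> R2=(0,3,1,6) R3=(0,3,1,6)

Answer: 1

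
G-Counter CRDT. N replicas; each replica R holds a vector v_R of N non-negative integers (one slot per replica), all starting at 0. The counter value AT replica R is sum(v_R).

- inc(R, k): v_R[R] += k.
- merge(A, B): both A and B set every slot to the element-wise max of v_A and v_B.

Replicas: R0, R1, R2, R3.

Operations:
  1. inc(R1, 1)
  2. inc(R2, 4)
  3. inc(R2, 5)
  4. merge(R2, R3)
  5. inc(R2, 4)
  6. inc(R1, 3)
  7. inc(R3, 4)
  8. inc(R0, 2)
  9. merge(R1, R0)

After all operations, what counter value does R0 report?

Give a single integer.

Answer: 6

Derivation:
Op 1: inc R1 by 1 -> R1=(0,1,0,0) value=1
Op 2: inc R2 by 4 -> R2=(0,0,4,0) value=4
Op 3: inc R2 by 5 -> R2=(0,0,9,0) value=9
Op 4: merge R2<->R3 -> R2=(0,0,9,0) R3=(0,0,9,0)
Op 5: inc R2 by 4 -> R2=(0,0,13,0) value=13
Op 6: inc R1 by 3 -> R1=(0,4,0,0) value=4
Op 7: inc R3 by 4 -> R3=(0,0,9,4) value=13
Op 8: inc R0 by 2 -> R0=(2,0,0,0) value=2
Op 9: merge R1<->R0 -> R1=(2,4,0,0) R0=(2,4,0,0)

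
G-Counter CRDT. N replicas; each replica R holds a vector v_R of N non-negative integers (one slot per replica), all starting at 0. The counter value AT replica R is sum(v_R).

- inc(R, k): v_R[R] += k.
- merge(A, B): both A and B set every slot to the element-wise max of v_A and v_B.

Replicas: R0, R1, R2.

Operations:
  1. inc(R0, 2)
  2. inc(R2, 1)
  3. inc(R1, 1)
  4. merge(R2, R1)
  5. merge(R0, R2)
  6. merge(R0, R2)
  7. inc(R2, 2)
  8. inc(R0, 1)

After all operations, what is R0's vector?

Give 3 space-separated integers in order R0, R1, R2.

Op 1: inc R0 by 2 -> R0=(2,0,0) value=2
Op 2: inc R2 by 1 -> R2=(0,0,1) value=1
Op 3: inc R1 by 1 -> R1=(0,1,0) value=1
Op 4: merge R2<->R1 -> R2=(0,1,1) R1=(0,1,1)
Op 5: merge R0<->R2 -> R0=(2,1,1) R2=(2,1,1)
Op 6: merge R0<->R2 -> R0=(2,1,1) R2=(2,1,1)
Op 7: inc R2 by 2 -> R2=(2,1,3) value=6
Op 8: inc R0 by 1 -> R0=(3,1,1) value=5

Answer: 3 1 1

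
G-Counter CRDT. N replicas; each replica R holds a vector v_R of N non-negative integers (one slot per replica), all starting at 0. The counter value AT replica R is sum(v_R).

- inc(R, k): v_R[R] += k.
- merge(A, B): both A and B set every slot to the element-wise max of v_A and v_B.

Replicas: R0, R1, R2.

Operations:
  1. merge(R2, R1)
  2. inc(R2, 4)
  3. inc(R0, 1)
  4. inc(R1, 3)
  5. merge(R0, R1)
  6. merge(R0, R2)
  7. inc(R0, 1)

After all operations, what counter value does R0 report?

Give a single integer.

Answer: 9

Derivation:
Op 1: merge R2<->R1 -> R2=(0,0,0) R1=(0,0,0)
Op 2: inc R2 by 4 -> R2=(0,0,4) value=4
Op 3: inc R0 by 1 -> R0=(1,0,0) value=1
Op 4: inc R1 by 3 -> R1=(0,3,0) value=3
Op 5: merge R0<->R1 -> R0=(1,3,0) R1=(1,3,0)
Op 6: merge R0<->R2 -> R0=(1,3,4) R2=(1,3,4)
Op 7: inc R0 by 1 -> R0=(2,3,4) value=9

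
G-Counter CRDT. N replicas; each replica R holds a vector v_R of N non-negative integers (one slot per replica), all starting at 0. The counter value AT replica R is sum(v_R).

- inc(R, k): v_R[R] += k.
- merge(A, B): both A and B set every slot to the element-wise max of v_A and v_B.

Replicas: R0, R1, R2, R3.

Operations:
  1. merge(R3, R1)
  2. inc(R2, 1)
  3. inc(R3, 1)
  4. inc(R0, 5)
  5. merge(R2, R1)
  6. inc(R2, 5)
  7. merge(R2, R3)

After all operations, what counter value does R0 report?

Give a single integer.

Op 1: merge R3<->R1 -> R3=(0,0,0,0) R1=(0,0,0,0)
Op 2: inc R2 by 1 -> R2=(0,0,1,0) value=1
Op 3: inc R3 by 1 -> R3=(0,0,0,1) value=1
Op 4: inc R0 by 5 -> R0=(5,0,0,0) value=5
Op 5: merge R2<->R1 -> R2=(0,0,1,0) R1=(0,0,1,0)
Op 6: inc R2 by 5 -> R2=(0,0,6,0) value=6
Op 7: merge R2<->R3 -> R2=(0,0,6,1) R3=(0,0,6,1)

Answer: 5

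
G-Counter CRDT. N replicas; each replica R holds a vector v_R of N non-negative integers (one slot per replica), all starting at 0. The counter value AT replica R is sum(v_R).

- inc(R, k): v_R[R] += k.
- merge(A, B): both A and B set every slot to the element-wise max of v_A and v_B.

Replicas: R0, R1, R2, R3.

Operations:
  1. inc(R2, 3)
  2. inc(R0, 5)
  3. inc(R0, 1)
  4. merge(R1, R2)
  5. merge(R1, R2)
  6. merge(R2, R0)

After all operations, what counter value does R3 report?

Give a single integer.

Op 1: inc R2 by 3 -> R2=(0,0,3,0) value=3
Op 2: inc R0 by 5 -> R0=(5,0,0,0) value=5
Op 3: inc R0 by 1 -> R0=(6,0,0,0) value=6
Op 4: merge R1<->R2 -> R1=(0,0,3,0) R2=(0,0,3,0)
Op 5: merge R1<->R2 -> R1=(0,0,3,0) R2=(0,0,3,0)
Op 6: merge R2<->R0 -> R2=(6,0,3,0) R0=(6,0,3,0)

Answer: 0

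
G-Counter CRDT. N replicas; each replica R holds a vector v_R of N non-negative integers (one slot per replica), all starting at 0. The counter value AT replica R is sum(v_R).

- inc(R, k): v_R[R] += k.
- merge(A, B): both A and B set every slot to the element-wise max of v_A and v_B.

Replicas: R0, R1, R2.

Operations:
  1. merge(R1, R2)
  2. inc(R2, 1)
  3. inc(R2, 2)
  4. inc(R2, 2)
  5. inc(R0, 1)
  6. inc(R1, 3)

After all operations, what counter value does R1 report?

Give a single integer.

Op 1: merge R1<->R2 -> R1=(0,0,0) R2=(0,0,0)
Op 2: inc R2 by 1 -> R2=(0,0,1) value=1
Op 3: inc R2 by 2 -> R2=(0,0,3) value=3
Op 4: inc R2 by 2 -> R2=(0,0,5) value=5
Op 5: inc R0 by 1 -> R0=(1,0,0) value=1
Op 6: inc R1 by 3 -> R1=(0,3,0) value=3

Answer: 3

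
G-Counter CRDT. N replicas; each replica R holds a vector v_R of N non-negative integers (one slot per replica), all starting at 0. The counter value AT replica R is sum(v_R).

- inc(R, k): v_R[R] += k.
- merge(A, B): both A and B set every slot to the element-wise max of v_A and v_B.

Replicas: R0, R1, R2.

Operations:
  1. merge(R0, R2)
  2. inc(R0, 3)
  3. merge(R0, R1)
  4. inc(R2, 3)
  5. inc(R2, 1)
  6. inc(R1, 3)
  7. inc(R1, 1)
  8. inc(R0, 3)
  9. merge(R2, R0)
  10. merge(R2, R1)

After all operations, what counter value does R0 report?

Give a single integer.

Op 1: merge R0<->R2 -> R0=(0,0,0) R2=(0,0,0)
Op 2: inc R0 by 3 -> R0=(3,0,0) value=3
Op 3: merge R0<->R1 -> R0=(3,0,0) R1=(3,0,0)
Op 4: inc R2 by 3 -> R2=(0,0,3) value=3
Op 5: inc R2 by 1 -> R2=(0,0,4) value=4
Op 6: inc R1 by 3 -> R1=(3,3,0) value=6
Op 7: inc R1 by 1 -> R1=(3,4,0) value=7
Op 8: inc R0 by 3 -> R0=(6,0,0) value=6
Op 9: merge R2<->R0 -> R2=(6,0,4) R0=(6,0,4)
Op 10: merge R2<->R1 -> R2=(6,4,4) R1=(6,4,4)

Answer: 10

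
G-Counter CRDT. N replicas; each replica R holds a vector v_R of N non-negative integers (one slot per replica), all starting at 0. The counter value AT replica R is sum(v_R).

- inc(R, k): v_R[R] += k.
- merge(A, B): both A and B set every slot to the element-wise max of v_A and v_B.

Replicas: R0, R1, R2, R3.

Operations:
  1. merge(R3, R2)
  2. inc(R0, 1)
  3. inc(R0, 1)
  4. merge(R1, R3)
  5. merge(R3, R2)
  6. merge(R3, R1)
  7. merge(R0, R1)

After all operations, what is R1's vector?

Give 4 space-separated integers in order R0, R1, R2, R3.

Answer: 2 0 0 0

Derivation:
Op 1: merge R3<->R2 -> R3=(0,0,0,0) R2=(0,0,0,0)
Op 2: inc R0 by 1 -> R0=(1,0,0,0) value=1
Op 3: inc R0 by 1 -> R0=(2,0,0,0) value=2
Op 4: merge R1<->R3 -> R1=(0,0,0,0) R3=(0,0,0,0)
Op 5: merge R3<->R2 -> R3=(0,0,0,0) R2=(0,0,0,0)
Op 6: merge R3<->R1 -> R3=(0,0,0,0) R1=(0,0,0,0)
Op 7: merge R0<->R1 -> R0=(2,0,0,0) R1=(2,0,0,0)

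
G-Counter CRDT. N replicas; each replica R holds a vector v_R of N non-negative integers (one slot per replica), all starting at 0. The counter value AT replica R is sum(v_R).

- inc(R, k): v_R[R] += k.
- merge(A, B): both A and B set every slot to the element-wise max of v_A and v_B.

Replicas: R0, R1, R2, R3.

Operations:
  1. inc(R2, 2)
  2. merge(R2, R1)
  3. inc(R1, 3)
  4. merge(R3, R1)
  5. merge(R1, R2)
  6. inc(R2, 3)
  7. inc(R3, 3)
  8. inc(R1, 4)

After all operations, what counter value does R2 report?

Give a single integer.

Answer: 8

Derivation:
Op 1: inc R2 by 2 -> R2=(0,0,2,0) value=2
Op 2: merge R2<->R1 -> R2=(0,0,2,0) R1=(0,0,2,0)
Op 3: inc R1 by 3 -> R1=(0,3,2,0) value=5
Op 4: merge R3<->R1 -> R3=(0,3,2,0) R1=(0,3,2,0)
Op 5: merge R1<->R2 -> R1=(0,3,2,0) R2=(0,3,2,0)
Op 6: inc R2 by 3 -> R2=(0,3,5,0) value=8
Op 7: inc R3 by 3 -> R3=(0,3,2,3) value=8
Op 8: inc R1 by 4 -> R1=(0,7,2,0) value=9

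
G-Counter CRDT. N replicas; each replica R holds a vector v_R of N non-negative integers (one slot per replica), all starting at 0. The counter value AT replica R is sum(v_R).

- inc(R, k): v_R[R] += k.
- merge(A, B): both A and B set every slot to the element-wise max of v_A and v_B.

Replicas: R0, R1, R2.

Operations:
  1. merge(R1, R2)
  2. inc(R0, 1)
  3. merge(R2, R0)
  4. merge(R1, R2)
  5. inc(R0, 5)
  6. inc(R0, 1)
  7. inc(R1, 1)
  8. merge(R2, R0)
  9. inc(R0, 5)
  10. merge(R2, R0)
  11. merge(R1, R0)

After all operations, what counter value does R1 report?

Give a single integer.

Op 1: merge R1<->R2 -> R1=(0,0,0) R2=(0,0,0)
Op 2: inc R0 by 1 -> R0=(1,0,0) value=1
Op 3: merge R2<->R0 -> R2=(1,0,0) R0=(1,0,0)
Op 4: merge R1<->R2 -> R1=(1,0,0) R2=(1,0,0)
Op 5: inc R0 by 5 -> R0=(6,0,0) value=6
Op 6: inc R0 by 1 -> R0=(7,0,0) value=7
Op 7: inc R1 by 1 -> R1=(1,1,0) value=2
Op 8: merge R2<->R0 -> R2=(7,0,0) R0=(7,0,0)
Op 9: inc R0 by 5 -> R0=(12,0,0) value=12
Op 10: merge R2<->R0 -> R2=(12,0,0) R0=(12,0,0)
Op 11: merge R1<->R0 -> R1=(12,1,0) R0=(12,1,0)

Answer: 13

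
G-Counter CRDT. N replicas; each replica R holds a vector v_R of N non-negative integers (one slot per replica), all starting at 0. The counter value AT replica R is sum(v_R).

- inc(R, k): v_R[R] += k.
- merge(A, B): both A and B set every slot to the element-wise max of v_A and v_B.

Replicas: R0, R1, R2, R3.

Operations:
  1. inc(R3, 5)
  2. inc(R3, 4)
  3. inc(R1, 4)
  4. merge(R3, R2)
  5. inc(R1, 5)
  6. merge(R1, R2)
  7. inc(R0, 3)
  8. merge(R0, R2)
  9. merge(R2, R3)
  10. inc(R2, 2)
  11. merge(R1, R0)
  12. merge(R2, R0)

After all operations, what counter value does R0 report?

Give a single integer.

Op 1: inc R3 by 5 -> R3=(0,0,0,5) value=5
Op 2: inc R3 by 4 -> R3=(0,0,0,9) value=9
Op 3: inc R1 by 4 -> R1=(0,4,0,0) value=4
Op 4: merge R3<->R2 -> R3=(0,0,0,9) R2=(0,0,0,9)
Op 5: inc R1 by 5 -> R1=(0,9,0,0) value=9
Op 6: merge R1<->R2 -> R1=(0,9,0,9) R2=(0,9,0,9)
Op 7: inc R0 by 3 -> R0=(3,0,0,0) value=3
Op 8: merge R0<->R2 -> R0=(3,9,0,9) R2=(3,9,0,9)
Op 9: merge R2<->R3 -> R2=(3,9,0,9) R3=(3,9,0,9)
Op 10: inc R2 by 2 -> R2=(3,9,2,9) value=23
Op 11: merge R1<->R0 -> R1=(3,9,0,9) R0=(3,9,0,9)
Op 12: merge R2<->R0 -> R2=(3,9,2,9) R0=(3,9,2,9)

Answer: 23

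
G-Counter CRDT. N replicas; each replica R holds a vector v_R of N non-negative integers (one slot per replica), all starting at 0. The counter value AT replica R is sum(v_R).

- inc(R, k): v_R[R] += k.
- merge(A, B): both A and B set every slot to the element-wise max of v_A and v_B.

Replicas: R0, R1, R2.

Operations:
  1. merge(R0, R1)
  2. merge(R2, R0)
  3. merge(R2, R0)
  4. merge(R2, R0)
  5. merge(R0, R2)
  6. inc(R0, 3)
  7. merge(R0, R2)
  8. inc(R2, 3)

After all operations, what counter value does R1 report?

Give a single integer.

Answer: 0

Derivation:
Op 1: merge R0<->R1 -> R0=(0,0,0) R1=(0,0,0)
Op 2: merge R2<->R0 -> R2=(0,0,0) R0=(0,0,0)
Op 3: merge R2<->R0 -> R2=(0,0,0) R0=(0,0,0)
Op 4: merge R2<->R0 -> R2=(0,0,0) R0=(0,0,0)
Op 5: merge R0<->R2 -> R0=(0,0,0) R2=(0,0,0)
Op 6: inc R0 by 3 -> R0=(3,0,0) value=3
Op 7: merge R0<->R2 -> R0=(3,0,0) R2=(3,0,0)
Op 8: inc R2 by 3 -> R2=(3,0,3) value=6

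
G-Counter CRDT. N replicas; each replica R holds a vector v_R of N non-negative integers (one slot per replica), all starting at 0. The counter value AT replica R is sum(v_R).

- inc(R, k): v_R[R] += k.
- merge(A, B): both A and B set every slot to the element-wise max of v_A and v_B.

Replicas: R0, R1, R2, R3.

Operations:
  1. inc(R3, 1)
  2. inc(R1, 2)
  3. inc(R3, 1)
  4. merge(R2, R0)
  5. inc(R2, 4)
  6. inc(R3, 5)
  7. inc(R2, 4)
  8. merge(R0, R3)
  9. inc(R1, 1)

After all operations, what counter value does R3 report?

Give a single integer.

Op 1: inc R3 by 1 -> R3=(0,0,0,1) value=1
Op 2: inc R1 by 2 -> R1=(0,2,0,0) value=2
Op 3: inc R3 by 1 -> R3=(0,0,0,2) value=2
Op 4: merge R2<->R0 -> R2=(0,0,0,0) R0=(0,0,0,0)
Op 5: inc R2 by 4 -> R2=(0,0,4,0) value=4
Op 6: inc R3 by 5 -> R3=(0,0,0,7) value=7
Op 7: inc R2 by 4 -> R2=(0,0,8,0) value=8
Op 8: merge R0<->R3 -> R0=(0,0,0,7) R3=(0,0,0,7)
Op 9: inc R1 by 1 -> R1=(0,3,0,0) value=3

Answer: 7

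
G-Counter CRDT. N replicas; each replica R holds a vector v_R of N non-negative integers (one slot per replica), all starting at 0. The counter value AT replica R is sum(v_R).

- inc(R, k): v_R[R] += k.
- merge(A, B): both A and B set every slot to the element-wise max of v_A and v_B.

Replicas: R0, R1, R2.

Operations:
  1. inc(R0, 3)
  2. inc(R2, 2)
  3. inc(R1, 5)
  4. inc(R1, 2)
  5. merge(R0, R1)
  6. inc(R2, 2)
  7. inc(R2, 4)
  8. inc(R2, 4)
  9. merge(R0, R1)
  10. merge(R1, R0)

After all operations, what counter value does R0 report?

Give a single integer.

Op 1: inc R0 by 3 -> R0=(3,0,0) value=3
Op 2: inc R2 by 2 -> R2=(0,0,2) value=2
Op 3: inc R1 by 5 -> R1=(0,5,0) value=5
Op 4: inc R1 by 2 -> R1=(0,7,0) value=7
Op 5: merge R0<->R1 -> R0=(3,7,0) R1=(3,7,0)
Op 6: inc R2 by 2 -> R2=(0,0,4) value=4
Op 7: inc R2 by 4 -> R2=(0,0,8) value=8
Op 8: inc R2 by 4 -> R2=(0,0,12) value=12
Op 9: merge R0<->R1 -> R0=(3,7,0) R1=(3,7,0)
Op 10: merge R1<->R0 -> R1=(3,7,0) R0=(3,7,0)

Answer: 10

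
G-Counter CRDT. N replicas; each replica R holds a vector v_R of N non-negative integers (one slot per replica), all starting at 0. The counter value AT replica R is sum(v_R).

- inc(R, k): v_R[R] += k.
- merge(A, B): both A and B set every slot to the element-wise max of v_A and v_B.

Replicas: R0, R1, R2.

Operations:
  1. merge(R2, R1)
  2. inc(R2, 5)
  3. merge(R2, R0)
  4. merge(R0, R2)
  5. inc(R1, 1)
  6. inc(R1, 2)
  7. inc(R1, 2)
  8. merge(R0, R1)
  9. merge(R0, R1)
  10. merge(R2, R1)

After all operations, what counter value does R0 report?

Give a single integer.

Op 1: merge R2<->R1 -> R2=(0,0,0) R1=(0,0,0)
Op 2: inc R2 by 5 -> R2=(0,0,5) value=5
Op 3: merge R2<->R0 -> R2=(0,0,5) R0=(0,0,5)
Op 4: merge R0<->R2 -> R0=(0,0,5) R2=(0,0,5)
Op 5: inc R1 by 1 -> R1=(0,1,0) value=1
Op 6: inc R1 by 2 -> R1=(0,3,0) value=3
Op 7: inc R1 by 2 -> R1=(0,5,0) value=5
Op 8: merge R0<->R1 -> R0=(0,5,5) R1=(0,5,5)
Op 9: merge R0<->R1 -> R0=(0,5,5) R1=(0,5,5)
Op 10: merge R2<->R1 -> R2=(0,5,5) R1=(0,5,5)

Answer: 10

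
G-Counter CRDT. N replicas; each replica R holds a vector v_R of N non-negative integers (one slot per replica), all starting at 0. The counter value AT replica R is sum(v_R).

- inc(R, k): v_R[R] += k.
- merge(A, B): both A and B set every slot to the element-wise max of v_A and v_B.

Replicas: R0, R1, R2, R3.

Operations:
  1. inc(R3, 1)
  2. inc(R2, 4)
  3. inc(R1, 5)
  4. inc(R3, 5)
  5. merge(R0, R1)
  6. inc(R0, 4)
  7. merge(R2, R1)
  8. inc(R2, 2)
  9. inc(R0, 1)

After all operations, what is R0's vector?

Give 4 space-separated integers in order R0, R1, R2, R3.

Answer: 5 5 0 0

Derivation:
Op 1: inc R3 by 1 -> R3=(0,0,0,1) value=1
Op 2: inc R2 by 4 -> R2=(0,0,4,0) value=4
Op 3: inc R1 by 5 -> R1=(0,5,0,0) value=5
Op 4: inc R3 by 5 -> R3=(0,0,0,6) value=6
Op 5: merge R0<->R1 -> R0=(0,5,0,0) R1=(0,5,0,0)
Op 6: inc R0 by 4 -> R0=(4,5,0,0) value=9
Op 7: merge R2<->R1 -> R2=(0,5,4,0) R1=(0,5,4,0)
Op 8: inc R2 by 2 -> R2=(0,5,6,0) value=11
Op 9: inc R0 by 1 -> R0=(5,5,0,0) value=10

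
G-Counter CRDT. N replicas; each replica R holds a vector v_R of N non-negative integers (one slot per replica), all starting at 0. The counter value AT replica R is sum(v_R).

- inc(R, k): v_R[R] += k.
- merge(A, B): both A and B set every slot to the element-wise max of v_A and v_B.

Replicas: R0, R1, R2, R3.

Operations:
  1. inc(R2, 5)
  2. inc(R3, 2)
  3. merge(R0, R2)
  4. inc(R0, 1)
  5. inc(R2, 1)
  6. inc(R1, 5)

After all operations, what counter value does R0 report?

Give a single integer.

Op 1: inc R2 by 5 -> R2=(0,0,5,0) value=5
Op 2: inc R3 by 2 -> R3=(0,0,0,2) value=2
Op 3: merge R0<->R2 -> R0=(0,0,5,0) R2=(0,0,5,0)
Op 4: inc R0 by 1 -> R0=(1,0,5,0) value=6
Op 5: inc R2 by 1 -> R2=(0,0,6,0) value=6
Op 6: inc R1 by 5 -> R1=(0,5,0,0) value=5

Answer: 6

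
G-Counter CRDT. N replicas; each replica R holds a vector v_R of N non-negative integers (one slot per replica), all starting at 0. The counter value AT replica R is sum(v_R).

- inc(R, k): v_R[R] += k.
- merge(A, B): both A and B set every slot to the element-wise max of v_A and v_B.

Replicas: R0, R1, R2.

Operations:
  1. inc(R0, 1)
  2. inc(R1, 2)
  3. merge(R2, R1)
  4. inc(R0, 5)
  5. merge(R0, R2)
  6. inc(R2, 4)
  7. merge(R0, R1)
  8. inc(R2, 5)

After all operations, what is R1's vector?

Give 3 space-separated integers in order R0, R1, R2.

Answer: 6 2 0

Derivation:
Op 1: inc R0 by 1 -> R0=(1,0,0) value=1
Op 2: inc R1 by 2 -> R1=(0,2,0) value=2
Op 3: merge R2<->R1 -> R2=(0,2,0) R1=(0,2,0)
Op 4: inc R0 by 5 -> R0=(6,0,0) value=6
Op 5: merge R0<->R2 -> R0=(6,2,0) R2=(6,2,0)
Op 6: inc R2 by 4 -> R2=(6,2,4) value=12
Op 7: merge R0<->R1 -> R0=(6,2,0) R1=(6,2,0)
Op 8: inc R2 by 5 -> R2=(6,2,9) value=17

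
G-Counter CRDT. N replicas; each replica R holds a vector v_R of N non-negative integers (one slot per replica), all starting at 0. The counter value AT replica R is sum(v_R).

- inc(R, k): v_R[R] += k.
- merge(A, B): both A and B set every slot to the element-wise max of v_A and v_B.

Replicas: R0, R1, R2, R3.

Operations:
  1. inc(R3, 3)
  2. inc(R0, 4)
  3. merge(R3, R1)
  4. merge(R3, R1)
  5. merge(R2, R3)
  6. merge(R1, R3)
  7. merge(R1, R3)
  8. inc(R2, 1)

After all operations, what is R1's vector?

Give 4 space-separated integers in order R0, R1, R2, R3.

Op 1: inc R3 by 3 -> R3=(0,0,0,3) value=3
Op 2: inc R0 by 4 -> R0=(4,0,0,0) value=4
Op 3: merge R3<->R1 -> R3=(0,0,0,3) R1=(0,0,0,3)
Op 4: merge R3<->R1 -> R3=(0,0,0,3) R1=(0,0,0,3)
Op 5: merge R2<->R3 -> R2=(0,0,0,3) R3=(0,0,0,3)
Op 6: merge R1<->R3 -> R1=(0,0,0,3) R3=(0,0,0,3)
Op 7: merge R1<->R3 -> R1=(0,0,0,3) R3=(0,0,0,3)
Op 8: inc R2 by 1 -> R2=(0,0,1,3) value=4

Answer: 0 0 0 3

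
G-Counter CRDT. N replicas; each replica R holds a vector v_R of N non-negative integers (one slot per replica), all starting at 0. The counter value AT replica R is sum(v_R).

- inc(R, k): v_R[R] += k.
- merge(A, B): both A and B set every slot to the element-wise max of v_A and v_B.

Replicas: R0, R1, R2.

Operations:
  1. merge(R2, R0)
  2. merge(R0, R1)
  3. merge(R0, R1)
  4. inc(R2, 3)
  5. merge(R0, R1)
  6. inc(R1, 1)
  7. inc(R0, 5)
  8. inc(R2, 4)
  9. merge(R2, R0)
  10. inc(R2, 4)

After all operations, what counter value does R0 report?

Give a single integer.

Op 1: merge R2<->R0 -> R2=(0,0,0) R0=(0,0,0)
Op 2: merge R0<->R1 -> R0=(0,0,0) R1=(0,0,0)
Op 3: merge R0<->R1 -> R0=(0,0,0) R1=(0,0,0)
Op 4: inc R2 by 3 -> R2=(0,0,3) value=3
Op 5: merge R0<->R1 -> R0=(0,0,0) R1=(0,0,0)
Op 6: inc R1 by 1 -> R1=(0,1,0) value=1
Op 7: inc R0 by 5 -> R0=(5,0,0) value=5
Op 8: inc R2 by 4 -> R2=(0,0,7) value=7
Op 9: merge R2<->R0 -> R2=(5,0,7) R0=(5,0,7)
Op 10: inc R2 by 4 -> R2=(5,0,11) value=16

Answer: 12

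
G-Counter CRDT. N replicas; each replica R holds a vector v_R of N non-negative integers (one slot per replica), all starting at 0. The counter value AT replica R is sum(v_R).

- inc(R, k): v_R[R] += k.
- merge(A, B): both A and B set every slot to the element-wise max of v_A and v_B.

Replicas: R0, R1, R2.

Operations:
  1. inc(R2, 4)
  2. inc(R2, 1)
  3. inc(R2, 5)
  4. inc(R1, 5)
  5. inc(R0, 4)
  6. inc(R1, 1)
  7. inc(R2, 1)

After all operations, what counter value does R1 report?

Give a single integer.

Op 1: inc R2 by 4 -> R2=(0,0,4) value=4
Op 2: inc R2 by 1 -> R2=(0,0,5) value=5
Op 3: inc R2 by 5 -> R2=(0,0,10) value=10
Op 4: inc R1 by 5 -> R1=(0,5,0) value=5
Op 5: inc R0 by 4 -> R0=(4,0,0) value=4
Op 6: inc R1 by 1 -> R1=(0,6,0) value=6
Op 7: inc R2 by 1 -> R2=(0,0,11) value=11

Answer: 6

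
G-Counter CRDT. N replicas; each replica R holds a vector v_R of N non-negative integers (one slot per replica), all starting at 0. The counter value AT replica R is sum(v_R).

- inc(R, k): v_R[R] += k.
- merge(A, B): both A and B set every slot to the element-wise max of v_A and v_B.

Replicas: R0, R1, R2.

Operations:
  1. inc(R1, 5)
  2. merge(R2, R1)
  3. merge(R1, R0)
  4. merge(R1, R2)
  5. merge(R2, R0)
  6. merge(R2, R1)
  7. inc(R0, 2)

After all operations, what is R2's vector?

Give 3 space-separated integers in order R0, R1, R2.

Op 1: inc R1 by 5 -> R1=(0,5,0) value=5
Op 2: merge R2<->R1 -> R2=(0,5,0) R1=(0,5,0)
Op 3: merge R1<->R0 -> R1=(0,5,0) R0=(0,5,0)
Op 4: merge R1<->R2 -> R1=(0,5,0) R2=(0,5,0)
Op 5: merge R2<->R0 -> R2=(0,5,0) R0=(0,5,0)
Op 6: merge R2<->R1 -> R2=(0,5,0) R1=(0,5,0)
Op 7: inc R0 by 2 -> R0=(2,5,0) value=7

Answer: 0 5 0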